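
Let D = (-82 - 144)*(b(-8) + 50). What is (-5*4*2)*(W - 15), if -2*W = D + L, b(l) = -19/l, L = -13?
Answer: -236395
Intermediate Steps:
D = -47347/4 (D = (-82 - 144)*(-19/(-8) + 50) = -226*(-19*(-⅛) + 50) = -226*(19/8 + 50) = -226*419/8 = -47347/4 ≈ -11837.)
W = 47399/8 (W = -(-47347/4 - 13)/2 = -½*(-47399/4) = 47399/8 ≈ 5924.9)
(-5*4*2)*(W - 15) = (-5*4*2)*(47399/8 - 15) = -20*2*(47279/8) = -40*47279/8 = -236395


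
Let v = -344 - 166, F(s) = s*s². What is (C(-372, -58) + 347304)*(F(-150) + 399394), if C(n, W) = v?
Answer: -1031922307164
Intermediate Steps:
F(s) = s³
v = -510
C(n, W) = -510
(C(-372, -58) + 347304)*(F(-150) + 399394) = (-510 + 347304)*((-150)³ + 399394) = 346794*(-3375000 + 399394) = 346794*(-2975606) = -1031922307164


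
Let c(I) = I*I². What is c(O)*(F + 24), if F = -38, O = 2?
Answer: -112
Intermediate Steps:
c(I) = I³
c(O)*(F + 24) = 2³*(-38 + 24) = 8*(-14) = -112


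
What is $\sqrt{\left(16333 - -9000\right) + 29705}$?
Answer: $\sqrt{55038} \approx 234.6$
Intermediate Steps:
$\sqrt{\left(16333 - -9000\right) + 29705} = \sqrt{\left(16333 + 9000\right) + 29705} = \sqrt{25333 + 29705} = \sqrt{55038}$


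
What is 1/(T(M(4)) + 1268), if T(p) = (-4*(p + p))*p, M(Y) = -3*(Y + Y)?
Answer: -1/3340 ≈ -0.00029940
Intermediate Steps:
M(Y) = -6*Y
T(p) = -8*p² (T(p) = (-8*p)*p = -8*p²)
1/(T(M(4)) + 1268) = 1/(-8*(-6*4)² + 1268) = 1/(-8*(-24)² + 1268) = 1/(-8*576 + 1268) = 1/(-4608 + 1268) = 1/(-3340) = -1/3340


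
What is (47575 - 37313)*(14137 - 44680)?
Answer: -313432266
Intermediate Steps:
(47575 - 37313)*(14137 - 44680) = 10262*(-30543) = -313432266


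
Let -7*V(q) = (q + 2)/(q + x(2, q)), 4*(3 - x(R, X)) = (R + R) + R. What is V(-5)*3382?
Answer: -20292/49 ≈ -414.12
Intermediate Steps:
x(R, X) = 3 - 3*R/4 (x(R, X) = 3 - ((R + R) + R)/4 = 3 - (2*R + R)/4 = 3 - 3*R/4)
V(q) = -(2 + q)/(7*(3/2 + q)) (V(q) = -(q + 2)/(7*(q + (3 - 3/4*2))) = -(2 + q)/(7*(q + (3 - 3/2))) = -(2 + q)/(7*(q + 3/2)) = -(2 + q)/(7*(3/2 + q)))
V(-5)*3382 = (2*(-2 - 1*(-5))/(7*(3 + 2*(-5))))*3382 = (2*(-2 + 5)/(7*(3 - 10)))*3382 = ((2/7)*3/(-7))*3382 = ((2/7)*(-1/7)*3)*3382 = -6/49*3382 = -20292/49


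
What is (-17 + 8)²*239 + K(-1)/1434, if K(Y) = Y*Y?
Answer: 27760807/1434 ≈ 19359.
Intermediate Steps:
K(Y) = Y²
(-17 + 8)²*239 + K(-1)/1434 = (-17 + 8)²*239 + (-1)²/1434 = (-9)²*239 + 1*(1/1434) = 81*239 + 1/1434 = 19359 + 1/1434 = 27760807/1434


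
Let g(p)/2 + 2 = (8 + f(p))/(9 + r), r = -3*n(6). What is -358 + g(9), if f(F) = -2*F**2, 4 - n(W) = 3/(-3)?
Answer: -932/3 ≈ -310.67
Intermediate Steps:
n(W) = 5 (n(W) = 4 - 3/(-3) = 4 - 3*(-1)/3 = 4 - 1*(-1) = 4 + 1 = 5)
r = -15 (r = -3*5 = -15)
g(p) = -20/3 + 2*p**2/3 (g(p) = -4 + 2*((8 - 2*p**2)/(9 - 15)) = -4 + 2*((8 - 2*p**2)/(-6)) = -4 + 2*((8 - 2*p**2)*(-1/6)) = -4 + 2*(-4/3 + p**2/3) = -4 + (-8/3 + 2*p**2/3) = -20/3 + 2*p**2/3)
-358 + g(9) = -358 + (-20/3 + (2/3)*9**2) = -358 + (-20/3 + (2/3)*81) = -358 + (-20/3 + 54) = -358 + 142/3 = -932/3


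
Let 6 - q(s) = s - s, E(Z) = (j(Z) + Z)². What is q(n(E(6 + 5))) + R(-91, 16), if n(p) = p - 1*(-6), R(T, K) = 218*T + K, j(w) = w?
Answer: -19816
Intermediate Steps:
R(T, K) = K + 218*T
E(Z) = 4*Z² (E(Z) = (Z + Z)² = (2*Z)² = 4*Z²)
n(p) = 6 + p (n(p) = p + 6 = 6 + p)
q(s) = 6 (q(s) = 6 - (s - s) = 6 - 1*0 = 6 + 0 = 6)
q(n(E(6 + 5))) + R(-91, 16) = 6 + (16 + 218*(-91)) = 6 + (16 - 19838) = 6 - 19822 = -19816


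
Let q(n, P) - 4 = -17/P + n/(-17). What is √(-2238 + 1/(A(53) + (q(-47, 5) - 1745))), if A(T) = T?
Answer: I*√46107308691518/143534 ≈ 47.307*I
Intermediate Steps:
q(n, P) = 4 - 17/P - n/17 (q(n, P) = 4 + (-17/P + n/(-17)) = 4 + (-17/P + n*(-1/17)) = 4 + (-17/P - n/17) = 4 - 17/P - n/17)
√(-2238 + 1/(A(53) + (q(-47, 5) - 1745))) = √(-2238 + 1/(53 + ((4 - 17/5 - 1/17*(-47)) - 1745))) = √(-2238 + 1/(53 + ((4 - 17*⅕ + 47/17) - 1745))) = √(-2238 + 1/(53 + ((4 - 17/5 + 47/17) - 1745))) = √(-2238 + 1/(53 + (286/85 - 1745))) = √(-2238 + 1/(53 - 148039/85)) = √(-2238 + 1/(-143534/85)) = √(-2238 - 85/143534) = √(-321229177/143534) = I*√46107308691518/143534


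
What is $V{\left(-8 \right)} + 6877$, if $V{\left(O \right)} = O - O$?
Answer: $6877$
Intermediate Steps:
$V{\left(O \right)} = 0$
$V{\left(-8 \right)} + 6877 = 0 + 6877 = 6877$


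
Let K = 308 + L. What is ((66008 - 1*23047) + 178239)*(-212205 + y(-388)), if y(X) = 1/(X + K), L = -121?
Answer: -9434889167200/201 ≈ -4.6940e+10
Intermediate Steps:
K = 187 (K = 308 - 121 = 187)
y(X) = 1/(187 + X) (y(X) = 1/(X + 187) = 1/(187 + X))
((66008 - 1*23047) + 178239)*(-212205 + y(-388)) = ((66008 - 1*23047) + 178239)*(-212205 + 1/(187 - 388)) = ((66008 - 23047) + 178239)*(-212205 + 1/(-201)) = (42961 + 178239)*(-212205 - 1/201) = 221200*(-42653206/201) = -9434889167200/201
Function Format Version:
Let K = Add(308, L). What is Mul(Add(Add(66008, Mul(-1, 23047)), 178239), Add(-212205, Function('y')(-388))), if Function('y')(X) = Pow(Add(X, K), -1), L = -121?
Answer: Rational(-9434889167200, 201) ≈ -4.6940e+10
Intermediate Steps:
K = 187 (K = Add(308, -121) = 187)
Function('y')(X) = Pow(Add(187, X), -1) (Function('y')(X) = Pow(Add(X, 187), -1) = Pow(Add(187, X), -1))
Mul(Add(Add(66008, Mul(-1, 23047)), 178239), Add(-212205, Function('y')(-388))) = Mul(Add(Add(66008, Mul(-1, 23047)), 178239), Add(-212205, Pow(Add(187, -388), -1))) = Mul(Add(Add(66008, -23047), 178239), Add(-212205, Pow(-201, -1))) = Mul(Add(42961, 178239), Add(-212205, Rational(-1, 201))) = Mul(221200, Rational(-42653206, 201)) = Rational(-9434889167200, 201)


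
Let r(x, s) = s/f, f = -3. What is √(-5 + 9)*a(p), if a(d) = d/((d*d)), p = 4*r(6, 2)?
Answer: -¾ ≈ -0.75000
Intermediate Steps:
r(x, s) = -s/3 (r(x, s) = s/(-3) = s*(-⅓) = -s/3)
p = -8/3 (p = 4*(-⅓*2) = 4*(-⅔) = -8/3 ≈ -2.6667)
a(d) = 1/d (a(d) = d/(d²) = d/d² = 1/d)
√(-5 + 9)*a(p) = √(-5 + 9)/(-8/3) = √4*(-3/8) = 2*(-3/8) = -¾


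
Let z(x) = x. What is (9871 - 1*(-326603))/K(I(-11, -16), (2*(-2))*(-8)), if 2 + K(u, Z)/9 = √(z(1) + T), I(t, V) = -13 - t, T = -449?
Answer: -18693/113 - 74772*I*√7/113 ≈ -165.42 - 1750.7*I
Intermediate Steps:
K(u, Z) = -18 + 72*I*√7 (K(u, Z) = -18 + 9*√(1 - 449) = -18 + 9*√(-448) = -18 + 9*(8*I*√7) = -18 + 72*I*√7)
(9871 - 1*(-326603))/K(I(-11, -16), (2*(-2))*(-8)) = (9871 - 1*(-326603))/(-18 + 72*I*√7) = (9871 + 326603)/(-18 + 72*I*√7) = 336474/(-18 + 72*I*√7)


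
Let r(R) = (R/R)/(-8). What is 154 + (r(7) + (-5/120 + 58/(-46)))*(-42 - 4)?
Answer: 659/3 ≈ 219.67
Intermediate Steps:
r(R) = -⅛ (r(R) = 1*(-⅛) = -⅛)
154 + (r(7) + (-5/120 + 58/(-46)))*(-42 - 4) = 154 + (-⅛ + (-5/120 + 58/(-46)))*(-42 - 4) = 154 + (-⅛ + (-5*1/120 + 58*(-1/46)))*(-46) = 154 + (-⅛ + (-1/24 - 29/23))*(-46) = 154 + (-⅛ - 719/552)*(-46) = 154 - 197/138*(-46) = 154 + 197/3 = 659/3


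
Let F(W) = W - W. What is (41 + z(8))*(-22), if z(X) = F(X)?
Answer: -902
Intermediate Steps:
F(W) = 0
z(X) = 0
(41 + z(8))*(-22) = (41 + 0)*(-22) = 41*(-22) = -902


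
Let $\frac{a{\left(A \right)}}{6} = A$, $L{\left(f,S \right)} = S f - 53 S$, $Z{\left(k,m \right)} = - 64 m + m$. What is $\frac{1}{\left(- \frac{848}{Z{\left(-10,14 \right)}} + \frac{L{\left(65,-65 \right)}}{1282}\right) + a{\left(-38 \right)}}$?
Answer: $- \frac{282681}{64351474} \approx -0.0043928$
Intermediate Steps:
$Z{\left(k,m \right)} = - 63 m$
$L{\left(f,S \right)} = - 53 S + S f$
$a{\left(A \right)} = 6 A$
$\frac{1}{\left(- \frac{848}{Z{\left(-10,14 \right)}} + \frac{L{\left(65,-65 \right)}}{1282}\right) + a{\left(-38 \right)}} = \frac{1}{\left(- \frac{848}{\left(-63\right) 14} + \frac{\left(-65\right) \left(-53 + 65\right)}{1282}\right) + 6 \left(-38\right)} = \frac{1}{\left(- \frac{848}{-882} + \left(-65\right) 12 \cdot \frac{1}{1282}\right) - 228} = \frac{1}{\left(\left(-848\right) \left(- \frac{1}{882}\right) - \frac{390}{641}\right) - 228} = \frac{1}{\left(\frac{424}{441} - \frac{390}{641}\right) - 228} = \frac{1}{\frac{99794}{282681} - 228} = \frac{1}{- \frac{64351474}{282681}} = - \frac{282681}{64351474}$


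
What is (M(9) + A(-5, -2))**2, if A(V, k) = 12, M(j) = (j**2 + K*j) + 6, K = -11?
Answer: 0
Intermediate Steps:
M(j) = 6 + j**2 - 11*j (M(j) = (j**2 - 11*j) + 6 = 6 + j**2 - 11*j)
(M(9) + A(-5, -2))**2 = ((6 + 9**2 - 11*9) + 12)**2 = ((6 + 81 - 99) + 12)**2 = (-12 + 12)**2 = 0**2 = 0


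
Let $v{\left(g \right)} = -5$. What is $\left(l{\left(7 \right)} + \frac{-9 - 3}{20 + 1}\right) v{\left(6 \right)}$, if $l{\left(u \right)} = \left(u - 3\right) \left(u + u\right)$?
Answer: $- \frac{1940}{7} \approx -277.14$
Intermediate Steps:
$l{\left(u \right)} = 2 u \left(-3 + u\right)$ ($l{\left(u \right)} = \left(-3 + u\right) 2 u = 2 u \left(-3 + u\right)$)
$\left(l{\left(7 \right)} + \frac{-9 - 3}{20 + 1}\right) v{\left(6 \right)} = \left(2 \cdot 7 \left(-3 + 7\right) + \frac{-9 - 3}{20 + 1}\right) \left(-5\right) = \left(2 \cdot 7 \cdot 4 - \frac{12}{21}\right) \left(-5\right) = \left(56 - \frac{4}{7}\right) \left(-5\right) = \frac{388}{7} \left(-5\right) = - \frac{1940}{7}$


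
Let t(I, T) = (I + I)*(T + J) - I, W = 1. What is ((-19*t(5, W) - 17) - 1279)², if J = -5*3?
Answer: 2128681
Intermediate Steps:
J = -15
t(I, T) = -I + 2*I*(-15 + T) (t(I, T) = (I + I)*(T - 15) - I = (2*I)*(-15 + T) - I = 2*I*(-15 + T) - I = -I + 2*I*(-15 + T))
((-19*t(5, W) - 17) - 1279)² = ((-95*(-31 + 2*1) - 17) - 1279)² = ((-95*(-31 + 2) - 17) - 1279)² = ((-95*(-29) - 17) - 1279)² = ((-19*(-145) - 17) - 1279)² = ((2755 - 17) - 1279)² = (2738 - 1279)² = 1459² = 2128681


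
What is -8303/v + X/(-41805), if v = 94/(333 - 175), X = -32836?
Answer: -27419902993/1964835 ≈ -13955.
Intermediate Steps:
v = 47/79 (v = 94/158 = 94*(1/158) = 47/79 ≈ 0.59494)
-8303/v + X/(-41805) = -8303/47/79 - 32836/(-41805) = -8303*79/47 - 32836*(-1/41805) = -655937/47 + 32836/41805 = -27419902993/1964835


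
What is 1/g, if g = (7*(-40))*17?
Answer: -1/4760 ≈ -0.00021008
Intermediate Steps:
g = -4760 (g = -280*17 = -4760)
1/g = 1/(-4760) = -1/4760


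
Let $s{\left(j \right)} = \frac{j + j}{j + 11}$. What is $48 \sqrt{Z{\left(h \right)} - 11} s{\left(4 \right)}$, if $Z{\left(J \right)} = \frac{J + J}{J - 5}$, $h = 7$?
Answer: $\frac{256 i}{5} \approx 51.2 i$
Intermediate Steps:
$Z{\left(J \right)} = \frac{2 J}{-5 + J}$
$s{\left(j \right)} = \frac{2 j}{11 + j}$
$48 \sqrt{Z{\left(h \right)} - 11} s{\left(4 \right)} = 48 \sqrt{2 \cdot 7 \frac{1}{-5 + 7} - 11} \cdot 2 \cdot 4 \frac{1}{11 + 4} = 48 \sqrt{2 \cdot 7 \cdot \frac{1}{2} - 11} \cdot 2 \cdot 4 \cdot \frac{1}{15} = 48 \sqrt{7 - 11} \cdot \frac{8}{15} = 48 \sqrt{-4} \cdot \frac{8}{15} = 48 \cdot 2 i \frac{8}{15} = 96 i \frac{8}{15} = \frac{256 i}{5}$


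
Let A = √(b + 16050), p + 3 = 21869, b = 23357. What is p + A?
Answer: 21866 + √39407 ≈ 22065.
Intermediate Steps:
p = 21866 (p = -3 + 21869 = 21866)
A = √39407 (A = √(23357 + 16050) = √39407 ≈ 198.51)
p + A = 21866 + √39407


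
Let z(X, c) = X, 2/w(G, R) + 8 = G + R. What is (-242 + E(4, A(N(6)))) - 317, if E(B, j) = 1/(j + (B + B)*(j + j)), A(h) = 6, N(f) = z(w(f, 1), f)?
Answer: -57017/102 ≈ -558.99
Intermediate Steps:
w(G, R) = 2/(-8 + G + R) (w(G, R) = 2/(-8 + (G + R)) = 2/(-8 + G + R))
N(f) = 2/(-7 + f) (N(f) = 2/(-8 + f + 1) = 2/(-7 + f))
E(B, j) = 1/(j + 4*B*j) (E(B, j) = 1/(j + (2*B)*(2*j)) = 1/(j + 4*B*j))
(-242 + E(4, A(N(6)))) - 317 = (-242 + 1/(6*(1 + 4*4))) - 317 = (-242 + 1/(6*(1 + 16))) - 317 = (-242 + (⅙)/17) - 317 = (-242 + (⅙)*(1/17)) - 317 = (-242 + 1/102) - 317 = -24683/102 - 317 = -57017/102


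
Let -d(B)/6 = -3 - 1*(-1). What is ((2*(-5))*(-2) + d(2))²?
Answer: 1024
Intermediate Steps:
d(B) = 12 (d(B) = -6*(-3 - 1*(-1)) = -6*(-3 + 1) = -6*(-2) = 12)
((2*(-5))*(-2) + d(2))² = ((2*(-5))*(-2) + 12)² = (-10*(-2) + 12)² = (20 + 12)² = 32² = 1024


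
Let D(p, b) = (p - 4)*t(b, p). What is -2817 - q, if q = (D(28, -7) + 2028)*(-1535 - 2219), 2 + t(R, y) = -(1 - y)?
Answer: 9862695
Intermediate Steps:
t(R, y) = -3 + y (t(R, y) = -2 - (1 - y) = -2 + (-1 + y) = -3 + y)
D(p, b) = (-4 + p)*(-3 + p) (D(p, b) = (p - 4)*(-3 + p) = (-4 + p)*(-3 + p))
q = -9865512 (q = ((-4 + 28)*(-3 + 28) + 2028)*(-1535 - 2219) = (24*25 + 2028)*(-3754) = (600 + 2028)*(-3754) = 2628*(-3754) = -9865512)
-2817 - q = -2817 - 1*(-9865512) = -2817 + 9865512 = 9862695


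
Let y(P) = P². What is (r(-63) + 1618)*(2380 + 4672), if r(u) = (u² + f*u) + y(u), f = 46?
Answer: 46952216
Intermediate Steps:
r(u) = 2*u² + 46*u (r(u) = (u² + 46*u) + u² = 2*u² + 46*u)
(r(-63) + 1618)*(2380 + 4672) = (2*(-63)*(23 - 63) + 1618)*(2380 + 4672) = (2*(-63)*(-40) + 1618)*7052 = (5040 + 1618)*7052 = 6658*7052 = 46952216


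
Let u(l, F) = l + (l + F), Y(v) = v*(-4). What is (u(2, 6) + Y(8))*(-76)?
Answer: 1672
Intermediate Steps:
Y(v) = -4*v
u(l, F) = F + 2*l (u(l, F) = l + (F + l) = F + 2*l)
(u(2, 6) + Y(8))*(-76) = ((6 + 2*2) - 4*8)*(-76) = ((6 + 4) - 32)*(-76) = (10 - 32)*(-76) = -22*(-76) = 1672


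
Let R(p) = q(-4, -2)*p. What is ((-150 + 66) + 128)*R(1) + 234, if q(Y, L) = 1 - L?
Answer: 366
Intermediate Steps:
R(p) = 3*p (R(p) = (1 - 1*(-2))*p = (1 + 2)*p = 3*p)
((-150 + 66) + 128)*R(1) + 234 = ((-150 + 66) + 128)*(3*1) + 234 = (-84 + 128)*3 + 234 = 44*3 + 234 = 132 + 234 = 366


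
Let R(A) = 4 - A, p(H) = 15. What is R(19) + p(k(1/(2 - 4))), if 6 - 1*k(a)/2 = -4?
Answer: 0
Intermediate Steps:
k(a) = 20 (k(a) = 12 - 2*(-4) = 12 + 8 = 20)
R(19) + p(k(1/(2 - 4))) = (4 - 1*19) + 15 = (4 - 19) + 15 = -15 + 15 = 0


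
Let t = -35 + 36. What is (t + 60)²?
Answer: 3721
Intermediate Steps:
t = 1
(t + 60)² = (1 + 60)² = 61² = 3721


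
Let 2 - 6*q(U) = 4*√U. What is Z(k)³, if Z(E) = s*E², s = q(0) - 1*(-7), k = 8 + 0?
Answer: 2791309312/27 ≈ 1.0338e+8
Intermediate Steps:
k = 8
q(U) = ⅓ - 2*√U/3
s = 22/3 (s = (⅓ - 2*√0/3) - 1*(-7) = (⅓ - ⅔*0) + 7 = (⅓ + 0) + 7 = ⅓ + 7 = 22/3 ≈ 7.3333)
Z(E) = 22*E²/3
Z(k)³ = ((22/3)*8²)³ = ((22/3)*64)³ = (1408/3)³ = 2791309312/27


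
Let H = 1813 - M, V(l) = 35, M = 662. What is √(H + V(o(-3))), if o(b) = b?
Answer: √1186 ≈ 34.438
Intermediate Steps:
H = 1151 (H = 1813 - 1*662 = 1813 - 662 = 1151)
√(H + V(o(-3))) = √(1151 + 35) = √1186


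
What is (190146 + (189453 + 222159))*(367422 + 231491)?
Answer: 360400689054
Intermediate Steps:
(190146 + (189453 + 222159))*(367422 + 231491) = (190146 + 411612)*598913 = 601758*598913 = 360400689054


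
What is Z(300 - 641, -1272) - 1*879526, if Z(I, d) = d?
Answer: -880798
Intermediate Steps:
Z(300 - 641, -1272) - 1*879526 = -1272 - 1*879526 = -1272 - 879526 = -880798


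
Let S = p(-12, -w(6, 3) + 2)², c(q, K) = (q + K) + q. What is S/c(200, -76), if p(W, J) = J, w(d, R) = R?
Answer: 1/324 ≈ 0.0030864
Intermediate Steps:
c(q, K) = K + 2*q (c(q, K) = (K + q) + q = K + 2*q)
S = 1 (S = (-1*3 + 2)² = (-3 + 2)² = (-1)² = 1)
S/c(200, -76) = 1/(-76 + 2*200) = 1/(-76 + 400) = 1/324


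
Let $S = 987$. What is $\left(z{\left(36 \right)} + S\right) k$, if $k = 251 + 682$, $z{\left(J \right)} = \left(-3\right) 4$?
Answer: $909675$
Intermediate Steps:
$z{\left(J \right)} = -12$
$k = 933$
$\left(z{\left(36 \right)} + S\right) k = \left(-12 + 987\right) 933 = 975 \cdot 933 = 909675$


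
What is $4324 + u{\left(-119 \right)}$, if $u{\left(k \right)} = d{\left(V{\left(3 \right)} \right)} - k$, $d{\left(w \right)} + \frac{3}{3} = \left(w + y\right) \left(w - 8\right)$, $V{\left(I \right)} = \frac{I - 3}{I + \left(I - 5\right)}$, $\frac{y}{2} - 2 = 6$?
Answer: $4314$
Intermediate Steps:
$y = 16$ ($y = 4 + 2 \cdot 6 = 4 + 12 = 16$)
$V{\left(I \right)} = \frac{-3 + I}{-5 + 2 I}$ ($V{\left(I \right)} = \frac{-3 + I}{I + \left(I - 5\right)} = \frac{-3 + I}{I + \left(-5 + I\right)} = \frac{-3 + I}{-5 + 2 I}$)
$d{\left(w \right)} = -1 + \left(-8 + w\right) \left(16 + w\right)$ ($d{\left(w \right)} = -1 + \left(w + 16\right) \left(w - 8\right) = -1 + \left(16 + w\right) \left(-8 + w\right) = -1 + \left(-8 + w\right) \left(16 + w\right)$)
$u{\left(k \right)} = -129 - k$ ($u{\left(k \right)} = \left(-129 + \left(\frac{-3 + 3}{-5 + 2 \cdot 3}\right)^{2} + 8 \frac{-3 + 3}{-5 + 2 \cdot 3}\right) - k = \left(-129 + \left(\frac{1}{-5 + 6} \cdot 0\right)^{2} + 8 \frac{1}{-5 + 6} \cdot 0\right) - k = \left(-129 + \left(1^{-1} \cdot 0\right)^{2} + 8 \cdot 1^{-1} \cdot 0\right) - k = \left(-129 + \left(1 \cdot 0\right)^{2} + 8 \cdot 1 \cdot 0\right) - k = \left(-129 + 0^{2} + 8 \cdot 0\right) - k = \left(-129 + 0 + 0\right) - k = -129 - k$)
$4324 + u{\left(-119 \right)} = 4324 - 10 = 4314$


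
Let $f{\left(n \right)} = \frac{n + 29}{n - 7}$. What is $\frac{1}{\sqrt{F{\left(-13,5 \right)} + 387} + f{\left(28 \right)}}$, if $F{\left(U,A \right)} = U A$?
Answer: $- \frac{133}{15417} + \frac{49 \sqrt{322}}{15417} \approx 0.048406$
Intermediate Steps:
$F{\left(U,A \right)} = A U$
$f{\left(n \right)} = \frac{29 + n}{-7 + n}$
$\frac{1}{\sqrt{F{\left(-13,5 \right)} + 387} + f{\left(28 \right)}} = \frac{1}{\sqrt{5 \left(-13\right) + 387} + \frac{29 + 28}{-7 + 28}} = \frac{1}{\sqrt{-65 + 387} + \frac{1}{21} \cdot 57} = \frac{1}{\sqrt{322} + \frac{1}{21} \cdot 57} = \frac{1}{\sqrt{322} + \frac{19}{7}} = \frac{1}{\frac{19}{7} + \sqrt{322}}$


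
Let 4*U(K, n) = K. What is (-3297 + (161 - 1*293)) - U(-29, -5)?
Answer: -13687/4 ≈ -3421.8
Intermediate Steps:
U(K, n) = K/4
(-3297 + (161 - 1*293)) - U(-29, -5) = (-3297 + (161 - 1*293)) - (-29)/4 = (-3297 + (161 - 293)) - 1*(-29/4) = (-3297 - 132) + 29/4 = -3429 + 29/4 = -13687/4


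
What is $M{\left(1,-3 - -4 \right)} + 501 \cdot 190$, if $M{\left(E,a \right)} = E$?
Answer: $95191$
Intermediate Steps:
$M{\left(1,-3 - -4 \right)} + 501 \cdot 190 = 1 + 501 \cdot 190 = 1 + 95190 = 95191$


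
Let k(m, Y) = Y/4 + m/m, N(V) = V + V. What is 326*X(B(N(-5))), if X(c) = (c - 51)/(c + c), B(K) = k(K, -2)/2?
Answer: -33089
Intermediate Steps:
N(V) = 2*V
k(m, Y) = 1 + Y/4 (k(m, Y) = Y*(1/4) + 1 = Y/4 + 1 = 1 + Y/4)
B(K) = 1/4 (B(K) = (1 + (1/4)*(-2))/2 = (1 - 1/2)*(1/2) = (1/2)*(1/2) = 1/4)
X(c) = (-51 + c)/(2*c) (X(c) = (-51 + c)/((2*c)) = (-51 + c)*(1/(2*c)) = (-51 + c)/(2*c))
326*X(B(N(-5))) = 326*((-51 + 1/4)/(2*(1/4))) = 326*((1/2)*4*(-203/4)) = 326*(-203/2) = -33089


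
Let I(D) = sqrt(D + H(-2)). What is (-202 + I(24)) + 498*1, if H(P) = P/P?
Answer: 301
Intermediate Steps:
H(P) = 1
I(D) = sqrt(1 + D) (I(D) = sqrt(D + 1) = sqrt(1 + D))
(-202 + I(24)) + 498*1 = (-202 + sqrt(1 + 24)) + 498*1 = (-202 + sqrt(25)) + 498 = (-202 + 5) + 498 = -197 + 498 = 301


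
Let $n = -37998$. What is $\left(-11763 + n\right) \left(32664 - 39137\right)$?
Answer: $322102953$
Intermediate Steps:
$\left(-11763 + n\right) \left(32664 - 39137\right) = \left(-11763 - 37998\right) \left(32664 - 39137\right) = \left(-49761\right) \left(-6473\right) = 322102953$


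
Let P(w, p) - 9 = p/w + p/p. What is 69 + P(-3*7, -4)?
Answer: 1663/21 ≈ 79.190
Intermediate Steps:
P(w, p) = 10 + p/w (P(w, p) = 9 + (p/w + p/p) = 9 + (p/w + 1) = 9 + (1 + p/w) = 10 + p/w)
69 + P(-3*7, -4) = 69 + (10 - 4/((-3*7))) = 69 + (10 - 4/(-21)) = 69 + (10 - 4*(-1/21)) = 69 + (10 + 4/21) = 69 + 214/21 = 1663/21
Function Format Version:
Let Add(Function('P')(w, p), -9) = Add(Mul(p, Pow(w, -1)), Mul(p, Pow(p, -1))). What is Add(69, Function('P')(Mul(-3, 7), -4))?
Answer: Rational(1663, 21) ≈ 79.190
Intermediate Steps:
Function('P')(w, p) = Add(10, Mul(p, Pow(w, -1))) (Function('P')(w, p) = Add(9, Add(Mul(p, Pow(w, -1)), Mul(p, Pow(p, -1)))) = Add(9, Add(Mul(p, Pow(w, -1)), 1)) = Add(9, Add(1, Mul(p, Pow(w, -1)))) = Add(10, Mul(p, Pow(w, -1))))
Add(69, Function('P')(Mul(-3, 7), -4)) = Add(69, Add(10, Mul(-4, Pow(Mul(-3, 7), -1)))) = Add(69, Add(10, Mul(-4, Pow(-21, -1)))) = Add(69, Add(10, Mul(-4, Rational(-1, 21)))) = Add(69, Add(10, Rational(4, 21))) = Add(69, Rational(214, 21)) = Rational(1663, 21)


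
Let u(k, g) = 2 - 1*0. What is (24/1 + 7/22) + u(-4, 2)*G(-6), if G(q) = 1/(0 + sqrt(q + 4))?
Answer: 535/22 - I*sqrt(2) ≈ 24.318 - 1.4142*I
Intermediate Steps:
u(k, g) = 2 (u(k, g) = 2 + 0 = 2)
G(q) = 1/sqrt(4 + q) (G(q) = 1/(0 + sqrt(4 + q)) = 1/(sqrt(4 + q)) = 1/sqrt(4 + q))
(24/1 + 7/22) + u(-4, 2)*G(-6) = (24/1 + 7/22) + 2/sqrt(4 - 6) = (24*1 + 7*(1/22)) + 2/sqrt(-2) = (24 + 7/22) + 2*(-I*sqrt(2)/2) = 535/22 - I*sqrt(2)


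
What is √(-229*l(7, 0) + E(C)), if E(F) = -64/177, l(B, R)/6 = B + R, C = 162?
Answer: 5*I*√12053346/177 ≈ 98.073*I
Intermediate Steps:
l(B, R) = 6*B + 6*R (l(B, R) = 6*(B + R) = 6*B + 6*R)
E(F) = -64/177 (E(F) = -64*1/177 = -64/177)
√(-229*l(7, 0) + E(C)) = √(-229*(6*7 + 6*0) - 64/177) = √(-229*(42 + 0) - 64/177) = √(-229*42 - 64/177) = √(-9618 - 64/177) = √(-1702450/177) = 5*I*√12053346/177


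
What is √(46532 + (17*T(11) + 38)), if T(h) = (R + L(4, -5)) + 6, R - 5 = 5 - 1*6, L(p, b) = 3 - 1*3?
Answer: 2*√11685 ≈ 216.19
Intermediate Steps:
L(p, b) = 0 (L(p, b) = 3 - 3 = 0)
R = 4 (R = 5 + (5 - 1*6) = 5 + (5 - 6) = 5 - 1 = 4)
T(h) = 10 (T(h) = (4 + 0) + 6 = 4 + 6 = 10)
√(46532 + (17*T(11) + 38)) = √(46532 + (17*10 + 38)) = √(46532 + (170 + 38)) = √(46532 + 208) = √46740 = 2*√11685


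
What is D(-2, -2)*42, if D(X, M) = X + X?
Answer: -168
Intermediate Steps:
D(X, M) = 2*X
D(-2, -2)*42 = (2*(-2))*42 = -4*42 = -168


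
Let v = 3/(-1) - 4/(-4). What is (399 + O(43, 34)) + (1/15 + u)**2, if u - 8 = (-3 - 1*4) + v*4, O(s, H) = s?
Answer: 110266/225 ≈ 490.07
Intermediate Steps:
v = -2 (v = 3*(-1) - 4*(-1/4) = -3 + 1 = -2)
u = -7 (u = 8 + ((-3 - 1*4) - 2*4) = 8 + ((-3 - 4) - 8) = 8 + (-7 - 8) = 8 - 15 = -7)
(399 + O(43, 34)) + (1/15 + u)**2 = (399 + 43) + (1/15 - 7)**2 = 442 + (1/15 - 7)**2 = 442 + (-104/15)**2 = 442 + 10816/225 = 110266/225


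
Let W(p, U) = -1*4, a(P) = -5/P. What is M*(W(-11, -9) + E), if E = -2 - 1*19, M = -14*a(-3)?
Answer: 1750/3 ≈ 583.33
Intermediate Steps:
W(p, U) = -4
M = -70/3 (M = -(-70)/(-3) = -(-70)*(-1)/3 = -14*5/3 = -70/3 ≈ -23.333)
E = -21 (E = -2 - 19 = -21)
M*(W(-11, -9) + E) = -70*(-4 - 21)/3 = -70/3*(-25) = 1750/3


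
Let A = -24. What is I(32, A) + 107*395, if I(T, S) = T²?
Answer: 43289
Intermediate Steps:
I(32, A) + 107*395 = 32² + 107*395 = 1024 + 42265 = 43289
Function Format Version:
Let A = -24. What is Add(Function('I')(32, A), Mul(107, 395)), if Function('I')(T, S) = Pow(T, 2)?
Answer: 43289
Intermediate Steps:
Add(Function('I')(32, A), Mul(107, 395)) = Add(Pow(32, 2), Mul(107, 395)) = Add(1024, 42265) = 43289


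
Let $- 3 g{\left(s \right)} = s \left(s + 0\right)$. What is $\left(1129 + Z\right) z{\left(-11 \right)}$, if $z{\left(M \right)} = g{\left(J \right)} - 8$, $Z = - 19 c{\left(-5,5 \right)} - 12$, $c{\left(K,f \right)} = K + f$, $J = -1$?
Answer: $- \frac{27925}{3} \approx -9308.3$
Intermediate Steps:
$g{\left(s \right)} = - \frac{s^{2}}{3}$ ($g{\left(s \right)} = - \frac{s \left(s + 0\right)}{3} = - \frac{s s}{3} = - \frac{s^{2}}{3}$)
$Z = -12$ ($Z = - 19 \left(-5 + 5\right) - 12 = \left(-19\right) 0 - 12 = 0 - 12 = -12$)
$z{\left(M \right)} = - \frac{25}{3}$ ($z{\left(M \right)} = - \frac{\left(-1\right)^{2}}{3} - 8 = \left(- \frac{1}{3}\right) 1 - 8 = - \frac{1}{3} - 8 = - \frac{25}{3}$)
$\left(1129 + Z\right) z{\left(-11 \right)} = \left(1129 - 12\right) \left(- \frac{25}{3}\right) = 1117 \left(- \frac{25}{3}\right) = - \frac{27925}{3}$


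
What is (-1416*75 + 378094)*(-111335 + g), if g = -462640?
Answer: -156060358650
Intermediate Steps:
(-1416*75 + 378094)*(-111335 + g) = (-1416*75 + 378094)*(-111335 - 462640) = (-106200 + 378094)*(-573975) = 271894*(-573975) = -156060358650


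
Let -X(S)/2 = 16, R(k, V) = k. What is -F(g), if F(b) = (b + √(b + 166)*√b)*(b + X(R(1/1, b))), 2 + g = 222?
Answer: -41360 - 376*√21230 ≈ -96145.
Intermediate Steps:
g = 220 (g = -2 + 222 = 220)
X(S) = -32 (X(S) = -2*16 = -32)
F(b) = (-32 + b)*(b + √b*√(166 + b)) (F(b) = (b + √(b + 166)*√b)*(b - 32) = (b + √(166 + b)*√b)*(-32 + b) = (b + √b*√(166 + b))*(-32 + b) = (-32 + b)*(b + √b*√(166 + b)))
-F(g) = -(220² - 32*220 + 220^(3/2)*√(166 + 220) - 32*√220*√(166 + 220)) = -(48400 - 7040 + (440*√55)*√386 - 32*2*√55*√386) = -(48400 - 7040 + 440*√21230 - 64*√21230) = -(41360 + 376*√21230) = -41360 - 376*√21230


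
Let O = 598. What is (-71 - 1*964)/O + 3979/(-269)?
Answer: -115559/6994 ≈ -16.523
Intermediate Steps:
(-71 - 1*964)/O + 3979/(-269) = (-71 - 1*964)/598 + 3979/(-269) = (-71 - 964)*(1/598) + 3979*(-1/269) = -1035*1/598 - 3979/269 = -45/26 - 3979/269 = -115559/6994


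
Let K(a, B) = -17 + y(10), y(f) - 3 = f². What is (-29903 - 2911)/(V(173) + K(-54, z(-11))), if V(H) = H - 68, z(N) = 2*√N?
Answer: -32814/191 ≈ -171.80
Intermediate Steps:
V(H) = -68 + H
y(f) = 3 + f²
K(a, B) = 86 (K(a, B) = -17 + (3 + 10²) = -17 + (3 + 100) = -17 + 103 = 86)
(-29903 - 2911)/(V(173) + K(-54, z(-11))) = (-29903 - 2911)/((-68 + 173) + 86) = -32814/(105 + 86) = -32814/191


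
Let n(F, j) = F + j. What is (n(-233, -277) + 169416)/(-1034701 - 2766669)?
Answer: -84453/1900685 ≈ -0.044433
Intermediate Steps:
(n(-233, -277) + 169416)/(-1034701 - 2766669) = ((-233 - 277) + 169416)/(-1034701 - 2766669) = (-510 + 169416)/(-3801370) = 168906*(-1/3801370) = -84453/1900685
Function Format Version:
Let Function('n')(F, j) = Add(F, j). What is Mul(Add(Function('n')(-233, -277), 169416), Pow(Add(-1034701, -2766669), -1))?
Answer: Rational(-84453, 1900685) ≈ -0.044433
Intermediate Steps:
Mul(Add(Function('n')(-233, -277), 169416), Pow(Add(-1034701, -2766669), -1)) = Mul(Add(Add(-233, -277), 169416), Pow(Add(-1034701, -2766669), -1)) = Mul(Add(-510, 169416), Pow(-3801370, -1)) = Mul(168906, Rational(-1, 3801370)) = Rational(-84453, 1900685)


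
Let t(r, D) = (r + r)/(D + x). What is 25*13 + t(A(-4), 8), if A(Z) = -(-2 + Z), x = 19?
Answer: 2929/9 ≈ 325.44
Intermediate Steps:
A(Z) = 2 - Z
t(r, D) = 2*r/(19 + D) (t(r, D) = (r + r)/(D + 19) = (2*r)/(19 + D) = 2*r/(19 + D))
25*13 + t(A(-4), 8) = 25*13 + 2*(2 - 1*(-4))/(19 + 8) = 325 + 2*(2 + 4)/27 = 325 + 2*6*(1/27) = 325 + 4/9 = 2929/9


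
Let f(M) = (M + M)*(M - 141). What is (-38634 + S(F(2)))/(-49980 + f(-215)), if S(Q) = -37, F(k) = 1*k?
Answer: -38671/103100 ≈ -0.37508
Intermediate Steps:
F(k) = k
f(M) = 2*M*(-141 + M) (f(M) = (2*M)*(-141 + M) = 2*M*(-141 + M))
(-38634 + S(F(2)))/(-49980 + f(-215)) = (-38634 - 37)/(-49980 + 2*(-215)*(-141 - 215)) = -38671/(-49980 + 2*(-215)*(-356)) = -38671/(-49980 + 153080) = -38671/103100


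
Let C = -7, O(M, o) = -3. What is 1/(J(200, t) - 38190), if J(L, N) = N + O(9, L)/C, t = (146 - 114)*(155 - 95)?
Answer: -7/253887 ≈ -2.7571e-5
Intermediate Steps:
t = 1920 (t = 32*60 = 1920)
J(L, N) = 3/7 + N (J(L, N) = N - 3/(-7) = N - 3*(-⅐) = N + 3/7 = 3/7 + N)
1/(J(200, t) - 38190) = 1/((3/7 + 1920) - 38190) = 1/(13443/7 - 38190) = 1/(-253887/7) = -7/253887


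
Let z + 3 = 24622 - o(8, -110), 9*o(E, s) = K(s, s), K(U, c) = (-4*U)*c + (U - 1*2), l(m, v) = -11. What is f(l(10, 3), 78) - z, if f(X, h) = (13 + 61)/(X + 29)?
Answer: -270046/9 ≈ -30005.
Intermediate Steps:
f(X, h) = 74/(29 + X)
K(U, c) = -2 + U - 4*U*c (K(U, c) = -4*U*c + (U - 2) = -4*U*c + (-2 + U) = -2 + U - 4*U*c)
o(E, s) = -2/9 - 4*s**2/9 + s/9 (o(E, s) = (-2 + s - 4*s*s)/9 = (-2 + s - 4*s**2)/9 = -2/9 - 4*s**2/9 + s/9)
z = 270083/9 (z = -3 + (24622 - (-2/9 - 4/9*(-110)**2 + (1/9)*(-110))) = -3 + (24622 - (-2/9 - 4/9*12100 - 110/9)) = -3 + (24622 - (-2/9 - 48400/9 - 110/9)) = -3 + (24622 - 1*(-48512/9)) = -3 + (24622 + 48512/9) = -3 + 270110/9 = 270083/9 ≈ 30009.)
f(l(10, 3), 78) - z = 74/(29 - 11) - 1*270083/9 = 74/18 - 270083/9 = 74*(1/18) - 270083/9 = 37/9 - 270083/9 = -270046/9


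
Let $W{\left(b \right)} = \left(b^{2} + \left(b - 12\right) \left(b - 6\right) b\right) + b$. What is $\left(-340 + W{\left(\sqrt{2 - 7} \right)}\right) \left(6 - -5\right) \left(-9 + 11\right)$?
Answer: $-5610 + 1496 i \sqrt{5} \approx -5610.0 + 3345.2 i$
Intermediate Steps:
$W{\left(b \right)} = b + b^{2} + b \left(-12 + b\right) \left(-6 + b\right)$ ($W{\left(b \right)} = \left(b^{2} + \left(-12 + b\right) \left(-6 + b\right) b\right) + b = \left(b^{2} + b \left(-12 + b\right) \left(-6 + b\right)\right) + b = b + b^{2} + b \left(-12 + b\right) \left(-6 + b\right)$)
$\left(-340 + W{\left(\sqrt{2 - 7} \right)}\right) \left(6 - -5\right) \left(-9 + 11\right) = \left(-340 + \sqrt{2 - 7} \left(73 + \left(\sqrt{2 - 7}\right)^{2} - 17 \sqrt{2 - 7}\right)\right) \left(6 - -5\right) \left(-9 + 11\right) = \left(-340 + \sqrt{-5} \left(73 + \left(\sqrt{-5}\right)^{2} - 17 \sqrt{-5}\right)\right) \left(6 + 5\right) 2 = \left(-340 + i \sqrt{5} \left(73 + \left(i \sqrt{5}\right)^{2} - 17 i \sqrt{5}\right)\right) 11 \cdot 2 = \left(-340 + i \sqrt{5} \left(73 - 5 - 17 i \sqrt{5}\right)\right) 22 = \left(-340 + i \sqrt{5} \left(68 - 17 i \sqrt{5}\right)\right) 22 = -7480 + 22 i \sqrt{5} \left(68 - 17 i \sqrt{5}\right)$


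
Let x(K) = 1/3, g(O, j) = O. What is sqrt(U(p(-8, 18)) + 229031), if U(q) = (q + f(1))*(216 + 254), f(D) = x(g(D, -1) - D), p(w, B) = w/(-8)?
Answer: sqrt(2066919)/3 ≈ 479.23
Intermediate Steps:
x(K) = 1/3
p(w, B) = -w/8 (p(w, B) = w*(-1/8) = -w/8)
f(D) = 1/3
U(q) = 470/3 + 470*q (U(q) = (q + 1/3)*(216 + 254) = (1/3 + q)*470 = 470/3 + 470*q)
sqrt(U(p(-8, 18)) + 229031) = sqrt((470/3 + 470*(-1/8*(-8))) + 229031) = sqrt((470/3 + 470*1) + 229031) = sqrt((470/3 + 470) + 229031) = sqrt(1880/3 + 229031) = sqrt(688973/3) = sqrt(2066919)/3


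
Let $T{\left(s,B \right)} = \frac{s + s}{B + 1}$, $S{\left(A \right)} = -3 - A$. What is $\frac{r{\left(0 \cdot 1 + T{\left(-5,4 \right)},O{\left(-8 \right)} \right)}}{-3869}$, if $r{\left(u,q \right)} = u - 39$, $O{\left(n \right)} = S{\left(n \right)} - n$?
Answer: $\frac{41}{3869} \approx 0.010597$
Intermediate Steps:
$T{\left(s,B \right)} = \frac{2 s}{1 + B}$
$O{\left(n \right)} = -3 - 2 n$ ($O{\left(n \right)} = \left(-3 - n\right) - n = -3 - 2 n$)
$r{\left(u,q \right)} = -39 + u$ ($r{\left(u,q \right)} = u - 39 = -39 + u$)
$\frac{r{\left(0 \cdot 1 + T{\left(-5,4 \right)},O{\left(-8 \right)} \right)}}{-3869} = \frac{-39 + \left(0 \cdot 1 + 2 \left(-5\right) \frac{1}{1 + 4}\right)}{-3869} = \left(-39 + \left(0 + 2 \left(-5\right) \frac{1}{5}\right)\right) \left(- \frac{1}{3869}\right) = \left(-39 + \left(0 - 2\right)\right) \left(- \frac{1}{3869}\right) = \left(-39 - 2\right) \left(- \frac{1}{3869}\right) = \left(-41\right) \left(- \frac{1}{3869}\right) = \frac{41}{3869}$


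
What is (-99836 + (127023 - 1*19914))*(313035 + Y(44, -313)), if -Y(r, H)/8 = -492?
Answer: 2305330083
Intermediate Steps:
Y(r, H) = 3936 (Y(r, H) = -8*(-492) = 3936)
(-99836 + (127023 - 1*19914))*(313035 + Y(44, -313)) = (-99836 + (127023 - 1*19914))*(313035 + 3936) = (-99836 + (127023 - 19914))*316971 = (-99836 + 107109)*316971 = 7273*316971 = 2305330083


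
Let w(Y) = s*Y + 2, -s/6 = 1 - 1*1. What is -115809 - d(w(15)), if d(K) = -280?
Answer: -115529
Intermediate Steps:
s = 0 (s = -6*(1 - 1*1) = -6*(1 - 1) = -6*0 = 0)
w(Y) = 2 (w(Y) = 0*Y + 2 = 0 + 2 = 2)
-115809 - d(w(15)) = -115809 - 1*(-280) = -115809 + 280 = -115529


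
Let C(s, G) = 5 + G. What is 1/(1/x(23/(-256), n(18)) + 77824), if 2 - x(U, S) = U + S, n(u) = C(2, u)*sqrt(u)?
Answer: 189619259833/14756929235607296 + 69*sqrt(2)/57644254826591 ≈ 1.2850e-5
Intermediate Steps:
n(u) = sqrt(u)*(5 + u) (n(u) = (5 + u)*sqrt(u) = sqrt(u)*(5 + u))
x(U, S) = 2 - S - U (x(U, S) = 2 - (U + S) = 2 - (S + U) = 2 + (-S - U) = 2 - S - U)
1/(1/x(23/(-256), n(18)) + 77824) = 1/(1/(2 - sqrt(18)*(5 + 18) - 23/(-256)) + 77824) = 1/(1/(2 - 3*sqrt(2)*23 - 23*(-1)/256) + 77824) = 1/(1/(2 - 69*sqrt(2) - 1*(-23/256)) + 77824) = 1/(1/(2 - 69*sqrt(2) + 23/256) + 77824) = 1/(1/(535/256 - 69*sqrt(2)) + 77824) = 1/(77824 + 1/(535/256 - 69*sqrt(2)))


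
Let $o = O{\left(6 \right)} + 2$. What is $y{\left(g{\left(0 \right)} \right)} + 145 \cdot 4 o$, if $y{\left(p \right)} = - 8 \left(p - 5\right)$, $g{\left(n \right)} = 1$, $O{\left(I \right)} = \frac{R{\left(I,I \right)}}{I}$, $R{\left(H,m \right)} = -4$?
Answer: $\frac{2416}{3} \approx 805.33$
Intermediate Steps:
$O{\left(I \right)} = - \frac{4}{I}$
$y{\left(p \right)} = 40 - 8 p$ ($y{\left(p \right)} = - 8 \left(-5 + p\right) = 40 - 8 p$)
$o = \frac{4}{3}$ ($o = - \frac{4}{6} + 2 = \left(-4\right) \frac{1}{6} + 2 = - \frac{2}{3} + 2 = \frac{4}{3} \approx 1.3333$)
$y{\left(g{\left(0 \right)} \right)} + 145 \cdot 4 o = \left(40 - 8\right) + 145 \cdot 4 \cdot \frac{4}{3} = \left(40 - 8\right) + 145 \cdot \frac{16}{3} = 32 + \frac{2320}{3} = \frac{2416}{3}$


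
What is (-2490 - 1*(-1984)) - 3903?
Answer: -4409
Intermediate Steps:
(-2490 - 1*(-1984)) - 3903 = (-2490 + 1984) - 3903 = -506 - 3903 = -4409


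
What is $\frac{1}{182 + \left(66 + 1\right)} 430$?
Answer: $\frac{430}{249} \approx 1.7269$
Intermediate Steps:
$\frac{1}{182 + \left(66 + 1\right)} 430 = \frac{1}{182 + 67} \cdot 430 = \frac{1}{249} \cdot 430 = \frac{430}{249}$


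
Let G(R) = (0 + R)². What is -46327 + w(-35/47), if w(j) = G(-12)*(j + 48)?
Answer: -1857545/47 ≈ -39522.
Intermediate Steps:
G(R) = R²
w(j) = 6912 + 144*j (w(j) = (-12)²*(j + 48) = 144*(48 + j) = 6912 + 144*j)
-46327 + w(-35/47) = -46327 + (6912 + 144*(-35/47)) = -46327 + (6912 - 5040/47) = -46327 + 319824/47 = -1857545/47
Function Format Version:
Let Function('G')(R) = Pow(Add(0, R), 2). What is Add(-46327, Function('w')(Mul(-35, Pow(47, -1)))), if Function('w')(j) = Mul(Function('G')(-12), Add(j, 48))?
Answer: Rational(-1857545, 47) ≈ -39522.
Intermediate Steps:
Function('G')(R) = Pow(R, 2)
Function('w')(j) = Add(6912, Mul(144, j)) (Function('w')(j) = Mul(Pow(-12, 2), Add(j, 48)) = Mul(144, Add(48, j)) = Add(6912, Mul(144, j)))
Add(-46327, Function('w')(Mul(-35, Pow(47, -1)))) = Add(-46327, Add(6912, Mul(144, Mul(-35, Pow(47, -1))))) = Add(-46327, Add(6912, Mul(144, Mul(-35, Rational(1, 47))))) = Add(-46327, Add(6912, Mul(144, Rational(-35, 47)))) = Add(-46327, Add(6912, Rational(-5040, 47))) = Add(-46327, Rational(319824, 47)) = Rational(-1857545, 47)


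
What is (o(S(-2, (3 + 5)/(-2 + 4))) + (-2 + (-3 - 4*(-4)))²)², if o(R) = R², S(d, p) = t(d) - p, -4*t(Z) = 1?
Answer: 4950625/256 ≈ 19338.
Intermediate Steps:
t(Z) = -¼ (t(Z) = -¼*1 = -¼)
S(d, p) = -¼ - p
(o(S(-2, (3 + 5)/(-2 + 4))) + (-2 + (-3 - 4*(-4)))²)² = ((-¼ - (3 + 5)/(-2 + 4))² + (-2 + (-3 - 4*(-4)))²)² = ((-¼ - 8/2)² + (-2 + (-3 + 16))²)² = ((-¼ - 8/2)² + (-2 + 13)²)² = ((-¼ - 1*4)² + 11²)² = ((-¼ - 4)² + 121)² = ((-17/4)² + 121)² = (289/16 + 121)² = (2225/16)² = 4950625/256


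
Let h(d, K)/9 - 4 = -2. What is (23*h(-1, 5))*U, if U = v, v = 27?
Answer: 11178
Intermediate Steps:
h(d, K) = 18 (h(d, K) = 36 + 9*(-2) = 36 - 18 = 18)
U = 27
(23*h(-1, 5))*U = (23*18)*27 = 414*27 = 11178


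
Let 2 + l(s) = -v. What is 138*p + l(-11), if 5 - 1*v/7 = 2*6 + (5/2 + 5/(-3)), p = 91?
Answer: 75665/6 ≈ 12611.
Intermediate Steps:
v = -329/6 (v = 35 - 7*(2*6 + (5/2 + 5/(-3))) = 35 - 7*(12 + (5*(1/2) + 5*(-1/3))) = 35 - 7*(12 + (5/2 - 5/3)) = 35 - 7*(12 + 5/6) = 35 - 7*77/6 = 35 - 539/6 = -329/6 ≈ -54.833)
l(s) = 317/6 (l(s) = -2 - 1*(-329/6) = -2 + 329/6 = 317/6)
138*p + l(-11) = 138*91 + 317/6 = 12558 + 317/6 = 75665/6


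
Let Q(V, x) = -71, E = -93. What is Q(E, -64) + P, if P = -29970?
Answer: -30041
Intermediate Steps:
Q(E, -64) + P = -71 - 29970 = -30041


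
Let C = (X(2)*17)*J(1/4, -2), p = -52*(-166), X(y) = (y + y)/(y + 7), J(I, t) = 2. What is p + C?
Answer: 77824/9 ≈ 8647.1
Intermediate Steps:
X(y) = 2*y/(7 + y) (X(y) = (2*y)/(7 + y) = 2*y/(7 + y))
p = 8632
C = 136/9 (C = ((2*2/(7 + 2))*17)*2 = ((2*2/9)*17)*2 = ((2*2*(⅑))*17)*2 = ((4/9)*17)*2 = (68/9)*2 = 136/9 ≈ 15.111)
p + C = 8632 + 136/9 = 77824/9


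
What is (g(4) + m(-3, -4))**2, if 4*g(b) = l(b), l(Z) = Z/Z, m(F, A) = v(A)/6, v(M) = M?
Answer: 25/144 ≈ 0.17361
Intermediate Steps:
m(F, A) = A/6
l(Z) = 1
g(b) = 1/4 (g(b) = (1/4)*1 = 1/4)
(g(4) + m(-3, -4))**2 = (1/4 + (1/6)*(-4))**2 = (1/4 - 2/3)**2 = (-5/12)**2 = 25/144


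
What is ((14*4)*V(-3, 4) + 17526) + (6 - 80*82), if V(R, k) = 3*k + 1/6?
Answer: 34960/3 ≈ 11653.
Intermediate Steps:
V(R, k) = ⅙ + 3*k (V(R, k) = 3*k + ⅙ = ⅙ + 3*k)
((14*4)*V(-3, 4) + 17526) + (6 - 80*82) = ((14*4)*(⅙ + 3*4) + 17526) + (6 - 80*82) = (56*(⅙ + 12) + 17526) + (6 - 6560) = (56*(73/6) + 17526) - 6554 = (2044/3 + 17526) - 6554 = 54622/3 - 6554 = 34960/3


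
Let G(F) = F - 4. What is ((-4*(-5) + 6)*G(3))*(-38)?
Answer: 988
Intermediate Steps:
G(F) = -4 + F
((-4*(-5) + 6)*G(3))*(-38) = ((-4*(-5) + 6)*(-4 + 3))*(-38) = ((20 + 6)*(-1))*(-38) = (26*(-1))*(-38) = -26*(-38) = 988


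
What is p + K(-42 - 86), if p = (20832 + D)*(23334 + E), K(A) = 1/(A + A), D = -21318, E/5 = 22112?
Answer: -16658555905/256 ≈ -6.5073e+7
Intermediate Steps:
E = 110560 (E = 5*22112 = 110560)
K(A) = 1/(2*A)
p = -65072484 (p = (20832 - 21318)*(23334 + 110560) = -486*133894 = -65072484)
p + K(-42 - 86) = -65072484 + 1/(2*(-42 - 86)) = -65072484 + (½)/(-128) = -65072484 + (½)*(-1/128) = -65072484 - 1/256 = -16658555905/256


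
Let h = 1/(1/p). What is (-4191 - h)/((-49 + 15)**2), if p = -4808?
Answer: 617/1156 ≈ 0.53374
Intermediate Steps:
h = -4808 (h = 1/(1/(-4808)) = 1/(-1/4808) = -4808)
(-4191 - h)/((-49 + 15)**2) = (-4191 - 1*(-4808))/((-49 + 15)**2) = (-4191 + 4808)/((-34)**2) = 617/1156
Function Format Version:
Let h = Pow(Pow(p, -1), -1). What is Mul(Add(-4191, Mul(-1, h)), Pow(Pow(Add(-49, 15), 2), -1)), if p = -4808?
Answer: Rational(617, 1156) ≈ 0.53374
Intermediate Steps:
h = -4808 (h = Pow(Pow(-4808, -1), -1) = Pow(Rational(-1, 4808), -1) = -4808)
Mul(Add(-4191, Mul(-1, h)), Pow(Pow(Add(-49, 15), 2), -1)) = Mul(Add(-4191, Mul(-1, -4808)), Pow(Pow(Add(-49, 15), 2), -1)) = Mul(Add(-4191, 4808), Pow(Pow(-34, 2), -1)) = Mul(617, Pow(1156, -1)) = Mul(617, Rational(1, 1156)) = Rational(617, 1156)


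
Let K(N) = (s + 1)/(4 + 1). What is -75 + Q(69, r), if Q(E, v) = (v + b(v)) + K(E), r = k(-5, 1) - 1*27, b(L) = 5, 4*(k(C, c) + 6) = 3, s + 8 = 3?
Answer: -2061/20 ≈ -103.05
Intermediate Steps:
s = -5 (s = -8 + 3 = -5)
k(C, c) = -21/4 (k(C, c) = -6 + (1/4)*3 = -6 + 3/4 = -21/4)
K(N) = -4/5 (K(N) = (-5 + 1)/(4 + 1) = -4/5)
r = -129/4 (r = -21/4 - 1*27 = -21/4 - 27 = -129/4 ≈ -32.250)
Q(E, v) = 21/5 + v (Q(E, v) = (v + 5) - 4/5 = (5 + v) - 4/5 = 21/5 + v)
-75 + Q(69, r) = -75 + (21/5 - 129/4) = -75 - 561/20 = -2061/20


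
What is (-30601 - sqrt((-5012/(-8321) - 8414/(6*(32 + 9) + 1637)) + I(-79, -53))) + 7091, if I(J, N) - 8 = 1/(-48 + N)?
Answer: -23510 - sqrt(210775466586741621)/226073249 ≈ -23512.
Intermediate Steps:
I(J, N) = 8 + 1/(-48 + N)
(-30601 - sqrt((-5012/(-8321) - 8414/(6*(32 + 9) + 1637)) + I(-79, -53))) + 7091 = (-30601 - sqrt((-5012/(-8321) - 8414/(6*(32 + 9) + 1637)) + (-383 + 8*(-53))/(-48 - 53))) + 7091 = (-30601 - sqrt((-5012*(-1/8321) - 8414/(6*41 + 1637)) + (-383 - 424)/(-101))) + 7091 = (-30601 - sqrt((5012/8321 - 8414/(246 + 1637)) - 1/101*(-807))) + 7091 = (-30601 - sqrt((5012/8321 - 8414/1883) + 807/101)) + 7091 = (-30601 - sqrt((5012/8321 - 8414*1/1883) + 807/101)) + 7091 = (-30601 - sqrt((5012/8321 - 1202/269) + 807/101)) + 7091 = (-30601 - sqrt(-8653614/2238349 + 807/101)) + 7091 = (-30601 - sqrt(932332629/226073249)) + 7091 = (-30601 - sqrt(210775466586741621)/226073249) + 7091 = -23510 - sqrt(210775466586741621)/226073249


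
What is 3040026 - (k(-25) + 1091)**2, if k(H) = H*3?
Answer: 2007770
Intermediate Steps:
k(H) = 3*H
3040026 - (k(-25) + 1091)**2 = 3040026 - (3*(-25) + 1091)**2 = 3040026 - (-75 + 1091)**2 = 3040026 - 1*1016**2 = 3040026 - 1*1032256 = 3040026 - 1032256 = 2007770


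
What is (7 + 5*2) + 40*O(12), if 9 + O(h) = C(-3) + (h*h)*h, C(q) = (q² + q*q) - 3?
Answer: 69377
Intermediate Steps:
C(q) = -3 + 2*q² (C(q) = (q² + q²) - 3 = 2*q² - 3 = -3 + 2*q²)
O(h) = 6 + h³ (O(h) = -9 + ((-3 + 2*(-3)²) + (h*h)*h) = -9 + ((-3 + 2*9) + h²*h) = -9 + ((-3 + 18) + h³) = -9 + (15 + h³) = 6 + h³)
(7 + 5*2) + 40*O(12) = (7 + 5*2) + 40*(6 + 12³) = (7 + 10) + 40*(6 + 1728) = 17 + 40*1734 = 17 + 69360 = 69377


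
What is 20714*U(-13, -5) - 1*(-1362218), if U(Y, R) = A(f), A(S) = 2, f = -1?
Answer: 1403646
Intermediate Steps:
U(Y, R) = 2
20714*U(-13, -5) - 1*(-1362218) = 20714*2 - 1*(-1362218) = 41428 + 1362218 = 1403646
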